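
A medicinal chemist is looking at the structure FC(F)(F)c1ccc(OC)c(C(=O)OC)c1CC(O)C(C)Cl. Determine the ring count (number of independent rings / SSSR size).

In SMILES, each pair of matching ring-closure digits denotes one ring-closing bond; the number of such bonds equals the number of independent rings.
Ring-closure bonds here: 1.

1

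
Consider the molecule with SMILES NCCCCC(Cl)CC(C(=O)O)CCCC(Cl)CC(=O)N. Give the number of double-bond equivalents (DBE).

2

Degree of unsaturation = (number of rings) + (number of π bonds).
Ring closures in the SMILES: 0.
π bonds: 2 double bonds (each 1 DoU) → 2 DoU from unsaturation.
Total DoU = 0 + 2 = 2.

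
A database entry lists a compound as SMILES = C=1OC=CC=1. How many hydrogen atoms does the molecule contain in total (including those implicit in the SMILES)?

4

Walk through each heavy atom and fill implicit hydrogens from standard valence (C 4, N 3, O 2, S 2, halogen 1):
  atom 1: C, bond orders sum to 3 (valence 4) → 1 H
  atom 2: O, bond orders sum to 2 (valence 2) → 0 H
  atom 3: C, bond orders sum to 3 (valence 4) → 1 H
  atom 4: C, bond orders sum to 3 (valence 4) → 1 H
  atom 5: C, bond orders sum to 3 (valence 4) → 1 H
Total hydrogens: 4.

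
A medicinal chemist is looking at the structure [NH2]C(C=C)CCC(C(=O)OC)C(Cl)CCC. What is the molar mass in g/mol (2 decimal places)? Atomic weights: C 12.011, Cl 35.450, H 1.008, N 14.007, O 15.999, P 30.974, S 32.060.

247.76 g/mol

First, the molecular formula is C12H22ClNO2 (counting implicit H from valence).
  C: 12 × 12.011 = 144.132
  Cl: 1 × 35.450 = 35.450
  H: 22 × 1.008 = 22.176
  N: 1 × 14.007 = 14.007
  O: 2 × 15.999 = 31.998
Sum: 12×12.011 + 1×35.450 + 22×1.008 + 1×14.007 + 2×15.999 = 247.763 → 247.76 g/mol.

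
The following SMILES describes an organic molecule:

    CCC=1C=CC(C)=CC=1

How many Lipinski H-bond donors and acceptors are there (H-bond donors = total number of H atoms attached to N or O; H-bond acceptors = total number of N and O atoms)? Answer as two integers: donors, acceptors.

Donors: find every N or O and count the H atoms it carries.
  (no N or O atoms present)
Lipinski HBD = 0.
Acceptors: N atoms = 0, O atoms = 0 → HBA = 0.

0, 0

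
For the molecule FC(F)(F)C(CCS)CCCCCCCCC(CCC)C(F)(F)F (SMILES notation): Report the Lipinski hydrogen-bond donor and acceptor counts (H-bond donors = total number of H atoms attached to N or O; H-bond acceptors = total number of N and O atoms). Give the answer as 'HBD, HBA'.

Donors: find every N or O and count the H atoms it carries.
  (no N or O atoms present)
Lipinski HBD = 0.
Acceptors: N atoms = 0, O atoms = 0 → HBA = 0.

0, 0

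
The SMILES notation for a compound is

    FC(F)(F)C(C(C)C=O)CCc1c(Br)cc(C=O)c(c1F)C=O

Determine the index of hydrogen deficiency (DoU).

Molecular formula: C15H13BrF4O3.
DoU = (2C + 2 + N − H − X) / 2, where X is the halogen count and O/S are ignored.
    = (2·15 + 2 + 0 − 13 − 5) / 2 = 14 / 2 = 7.

7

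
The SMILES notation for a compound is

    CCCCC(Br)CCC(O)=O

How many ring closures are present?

0

In SMILES, each pair of matching ring-closure digits denotes one ring-closing bond; the number of such bonds equals the number of independent rings.
Ring-closure bonds here: 0.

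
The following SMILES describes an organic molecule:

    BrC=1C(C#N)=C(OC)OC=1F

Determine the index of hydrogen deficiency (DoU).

5

Molecular formula: C6H3BrFNO2.
DoU = (2C + 2 + N − H − X) / 2, where X is the halogen count and O/S are ignored.
    = (2·6 + 2 + 1 − 3 − 2) / 2 = 10 / 2 = 5.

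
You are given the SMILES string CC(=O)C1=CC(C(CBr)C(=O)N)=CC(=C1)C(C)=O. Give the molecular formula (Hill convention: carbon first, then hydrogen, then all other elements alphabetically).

Walk through each heavy atom and fill implicit hydrogens from standard valence (C 4, N 3, O 2, S 2, halogen 1):
  atom 1: C, bond orders sum to 1 (valence 4) → 3 H
  atom 2: C, bond orders sum to 4 (valence 4) → 0 H
  atom 3: O, bond orders sum to 2 (valence 2) → 0 H
  atom 4: C, bond orders sum to 4 (valence 4) → 0 H
  atom 5: C, bond orders sum to 3 (valence 4) → 1 H
  atom 6: C, bond orders sum to 4 (valence 4) → 0 H
  atom 7: C, bond orders sum to 3 (valence 4) → 1 H
  atom 8: C, bond orders sum to 2 (valence 4) → 2 H
  atom 9: Br (halogen, monovalent) → 0 H
  atom 10: C, bond orders sum to 4 (valence 4) → 0 H
  atom 11: O, bond orders sum to 2 (valence 2) → 0 H
  atom 12: N, bond orders sum to 1 (valence 3) → 2 H
  atom 13: C, bond orders sum to 3 (valence 4) → 1 H
  atom 14: C, bond orders sum to 4 (valence 4) → 0 H
  atom 15: C, bond orders sum to 3 (valence 4) → 1 H
  atom 16: C, bond orders sum to 4 (valence 4) → 0 H
  atom 17: C, bond orders sum to 1 (valence 4) → 3 H
  atom 18: O, bond orders sum to 2 (valence 2) → 0 H
Totals → C:13, H:14, Br:1, N:1, O:3.

C13H14BrNO3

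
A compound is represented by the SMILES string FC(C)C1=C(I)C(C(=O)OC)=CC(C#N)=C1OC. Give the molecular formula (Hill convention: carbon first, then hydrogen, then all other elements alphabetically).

C12H11FINO3

Walk through each heavy atom and fill implicit hydrogens from standard valence (C 4, N 3, O 2, S 2, halogen 1):
  atom 1: F (halogen, monovalent) → 0 H
  atom 2: C, bond orders sum to 3 (valence 4) → 1 H
  atom 3: C, bond orders sum to 1 (valence 4) → 3 H
  atom 4: C, bond orders sum to 4 (valence 4) → 0 H
  atom 5: C, bond orders sum to 4 (valence 4) → 0 H
  atom 6: I (halogen, monovalent) → 0 H
  atom 7: C, bond orders sum to 4 (valence 4) → 0 H
  atom 8: C, bond orders sum to 4 (valence 4) → 0 H
  atom 9: O, bond orders sum to 2 (valence 2) → 0 H
  atom 10: O, bond orders sum to 2 (valence 2) → 0 H
  atom 11: C, bond orders sum to 1 (valence 4) → 3 H
  atom 12: C, bond orders sum to 3 (valence 4) → 1 H
  atom 13: C, bond orders sum to 4 (valence 4) → 0 H
  atom 14: C, bond orders sum to 4 (valence 4) → 0 H
  atom 15: N, bond orders sum to 3 (valence 3) → 0 H
  atom 16: C, bond orders sum to 4 (valence 4) → 0 H
  atom 17: O, bond orders sum to 2 (valence 2) → 0 H
  atom 18: C, bond orders sum to 1 (valence 4) → 3 H
Totals → C:12, H:11, F:1, I:1, N:1, O:3.
In Hill order: C12H11FINO3.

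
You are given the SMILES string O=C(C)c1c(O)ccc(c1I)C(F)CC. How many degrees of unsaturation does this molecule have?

Molecular formula: C11H12FIO2.
DoU = (2C + 2 + N − H − X) / 2, where X is the halogen count and O/S are ignored.
    = (2·11 + 2 + 0 − 12 − 2) / 2 = 10 / 2 = 5.

5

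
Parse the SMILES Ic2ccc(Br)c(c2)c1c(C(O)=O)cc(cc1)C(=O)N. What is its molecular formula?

Walk through each heavy atom and fill implicit hydrogens from standard valence (C 4, N 3, O 2, S 2, halogen 1); for lowercase aromatic atoms, an aromatic c carries 1 H when it has two neighbours and 0 H with three, and aromatic n carries 0 H:
  atom 1: I (halogen, monovalent) → 0 H
  atom 2: aromatic c, 3 neighbours → 0 H
  atom 3: aromatic c, 2 neighbours → 1 H
  atom 4: aromatic c, 2 neighbours → 1 H
  atom 5: aromatic c, 3 neighbours → 0 H
  atom 6: Br (halogen, monovalent) → 0 H
  atom 7: aromatic c, 3 neighbours → 0 H
  atom 8: aromatic c, 2 neighbours → 1 H
  atom 9: aromatic c, 3 neighbours → 0 H
  atom 10: aromatic c, 3 neighbours → 0 H
  atom 11: C, bond orders sum to 4 (valence 4) → 0 H
  atom 12: O, bond orders sum to 1 (valence 2) → 1 H
  atom 13: O, bond orders sum to 2 (valence 2) → 0 H
  atom 14: aromatic c, 2 neighbours → 1 H
  atom 15: aromatic c, 3 neighbours → 0 H
  atom 16: aromatic c, 2 neighbours → 1 H
  atom 17: aromatic c, 2 neighbours → 1 H
  atom 18: C, bond orders sum to 4 (valence 4) → 0 H
  atom 19: O, bond orders sum to 2 (valence 2) → 0 H
  atom 20: N, bond orders sum to 1 (valence 3) → 2 H
Totals → C:14, H:9, Br:1, I:1, N:1, O:3.

C14H9BrINO3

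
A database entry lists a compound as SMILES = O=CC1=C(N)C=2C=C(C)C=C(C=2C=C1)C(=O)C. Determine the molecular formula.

C14H13NO2

Walk through each heavy atom and fill implicit hydrogens from standard valence (C 4, N 3, O 2, S 2, halogen 1):
  atom 1: O, bond orders sum to 2 (valence 2) → 0 H
  atom 2: C, bond orders sum to 3 (valence 4) → 1 H
  atom 3: C, bond orders sum to 4 (valence 4) → 0 H
  atom 4: C, bond orders sum to 4 (valence 4) → 0 H
  atom 5: N, bond orders sum to 1 (valence 3) → 2 H
  atom 6: C, bond orders sum to 4 (valence 4) → 0 H
  atom 7: C, bond orders sum to 3 (valence 4) → 1 H
  atom 8: C, bond orders sum to 4 (valence 4) → 0 H
  atom 9: C, bond orders sum to 1 (valence 4) → 3 H
  atom 10: C, bond orders sum to 3 (valence 4) → 1 H
  atom 11: C, bond orders sum to 4 (valence 4) → 0 H
  atom 12: C, bond orders sum to 4 (valence 4) → 0 H
  atom 13: C, bond orders sum to 3 (valence 4) → 1 H
  atom 14: C, bond orders sum to 3 (valence 4) → 1 H
  atom 15: C, bond orders sum to 4 (valence 4) → 0 H
  atom 16: O, bond orders sum to 2 (valence 2) → 0 H
  atom 17: C, bond orders sum to 1 (valence 4) → 3 H
Totals → C:14, H:13, N:1, O:2.
In Hill order: C14H13NO2.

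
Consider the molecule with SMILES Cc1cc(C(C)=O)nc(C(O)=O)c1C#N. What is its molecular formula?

C10H8N2O3

Walk through each heavy atom and fill implicit hydrogens from standard valence (C 4, N 3, O 2, S 2, halogen 1); for lowercase aromatic atoms, an aromatic c carries 1 H when it has two neighbours and 0 H with three, and aromatic n carries 0 H:
  atom 1: C, bond orders sum to 1 (valence 4) → 3 H
  atom 2: aromatic c, 3 neighbours → 0 H
  atom 3: aromatic c, 2 neighbours → 1 H
  atom 4: aromatic c, 3 neighbours → 0 H
  atom 5: C, bond orders sum to 4 (valence 4) → 0 H
  atom 6: C, bond orders sum to 1 (valence 4) → 3 H
  atom 7: O, bond orders sum to 2 (valence 2) → 0 H
  atom 8: aromatic n, 2 neighbours → 0 H
  atom 9: aromatic c, 3 neighbours → 0 H
  atom 10: C, bond orders sum to 4 (valence 4) → 0 H
  atom 11: O, bond orders sum to 1 (valence 2) → 1 H
  atom 12: O, bond orders sum to 2 (valence 2) → 0 H
  atom 13: aromatic c, 3 neighbours → 0 H
  atom 14: C, bond orders sum to 4 (valence 4) → 0 H
  atom 15: N, bond orders sum to 3 (valence 3) → 0 H
Totals → C:10, H:8, N:2, O:3.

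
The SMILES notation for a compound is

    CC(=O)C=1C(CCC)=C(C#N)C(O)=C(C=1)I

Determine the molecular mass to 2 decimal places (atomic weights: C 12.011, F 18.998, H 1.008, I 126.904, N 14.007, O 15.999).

329.14 g/mol

First, the molecular formula is C12H12INO2 (counting implicit H from valence).
  C: 12 × 12.011 = 144.132
  H: 12 × 1.008 = 12.096
  I: 1 × 126.904 = 126.904
  N: 1 × 14.007 = 14.007
  O: 2 × 15.999 = 31.998
Sum: 12×12.011 + 12×1.008 + 1×126.904 + 1×14.007 + 2×15.999 = 329.137 → 329.14 g/mol.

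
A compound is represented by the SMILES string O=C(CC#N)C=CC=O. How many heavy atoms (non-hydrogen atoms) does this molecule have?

9

Every atom symbol written in the SMILES (organic subset) is one heavy atom; implicit H are not written.
Heavy atoms by element → C:6, N:1, O:2.
Total: 9.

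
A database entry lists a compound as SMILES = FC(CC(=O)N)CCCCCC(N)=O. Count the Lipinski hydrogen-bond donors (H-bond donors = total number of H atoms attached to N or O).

Donors: find every N or O and count the H atoms it carries.
  atom 5 (O): bond orders sum to 2 → 0 H
  atom 6 (N): bond orders sum to 1 → 2 H
  atom 13 (N): bond orders sum to 1 → 2 H
  atom 14 (O): bond orders sum to 2 → 0 H
Lipinski HBD = 4.

4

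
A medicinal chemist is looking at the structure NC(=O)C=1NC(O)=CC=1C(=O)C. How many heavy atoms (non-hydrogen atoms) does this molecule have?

12

Every atom symbol written in the SMILES (organic subset) is one heavy atom; implicit H are not written.
Heavy atoms by element → C:7, N:2, O:3.
Total: 12.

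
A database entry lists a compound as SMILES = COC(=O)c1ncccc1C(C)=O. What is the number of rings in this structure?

1

In SMILES, each pair of matching ring-closure digits denotes one ring-closing bond; the number of such bonds equals the number of independent rings.
Ring-closure bonds here: 1.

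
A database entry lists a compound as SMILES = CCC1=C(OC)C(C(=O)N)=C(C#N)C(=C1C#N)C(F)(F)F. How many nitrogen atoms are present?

3

Scan the SMILES for N atoms (remember two-letter symbols like Cl and Br are single atoms).
Nitrogen count: 3.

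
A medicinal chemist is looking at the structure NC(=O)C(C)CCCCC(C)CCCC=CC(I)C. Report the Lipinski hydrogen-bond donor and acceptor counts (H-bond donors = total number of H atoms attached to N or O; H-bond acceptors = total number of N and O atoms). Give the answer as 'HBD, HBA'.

2, 2

Donors: find every N or O and count the H atoms it carries.
  atom 1 (N): bond orders sum to 1 → 2 H
  atom 3 (O): bond orders sum to 2 → 0 H
Lipinski HBD = 2.
Acceptors: N atoms = 1, O atoms = 1 → HBA = 2.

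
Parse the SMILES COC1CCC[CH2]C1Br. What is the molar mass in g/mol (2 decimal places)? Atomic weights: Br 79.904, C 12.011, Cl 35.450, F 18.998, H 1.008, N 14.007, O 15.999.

First, the molecular formula is C7H13BrO (counting implicit H from valence).
  Br: 1 × 79.904 = 79.904
  C: 7 × 12.011 = 84.077
  H: 13 × 1.008 = 13.104
  O: 1 × 15.999 = 15.999
Sum: 1×79.904 + 7×12.011 + 13×1.008 + 1×15.999 = 193.084 → 193.08 g/mol.

193.08 g/mol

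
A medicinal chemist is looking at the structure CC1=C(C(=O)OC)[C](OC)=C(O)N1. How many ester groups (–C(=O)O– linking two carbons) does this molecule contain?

The ester motif appears at heavy-atom position 4 in the SMILES.
Other groups present: 1 ether, 1 hydroxyl.
Ester count: 1.

1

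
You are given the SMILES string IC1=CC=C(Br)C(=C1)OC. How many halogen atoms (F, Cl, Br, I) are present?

Halogen atoms appear at heavy-atom positions 1, 6 (1×Br, 1×I).
Other groups present: 1 ether.
Halogen count: 2.

2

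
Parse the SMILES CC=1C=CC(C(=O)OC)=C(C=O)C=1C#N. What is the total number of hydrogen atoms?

9

Walk through each heavy atom and fill implicit hydrogens from standard valence (C 4, N 3, O 2, S 2, halogen 1):
  atom 1: C, bond orders sum to 1 (valence 4) → 3 H
  atom 2: C, bond orders sum to 4 (valence 4) → 0 H
  atom 3: C, bond orders sum to 3 (valence 4) → 1 H
  atom 4: C, bond orders sum to 3 (valence 4) → 1 H
  atom 5: C, bond orders sum to 4 (valence 4) → 0 H
  atom 6: C, bond orders sum to 4 (valence 4) → 0 H
  atom 7: O, bond orders sum to 2 (valence 2) → 0 H
  atom 8: O, bond orders sum to 2 (valence 2) → 0 H
  atom 9: C, bond orders sum to 1 (valence 4) → 3 H
  atom 10: C, bond orders sum to 4 (valence 4) → 0 H
  atom 11: C, bond orders sum to 3 (valence 4) → 1 H
  atom 12: O, bond orders sum to 2 (valence 2) → 0 H
  atom 13: C, bond orders sum to 4 (valence 4) → 0 H
  atom 14: C, bond orders sum to 4 (valence 4) → 0 H
  atom 15: N, bond orders sum to 3 (valence 3) → 0 H
Total hydrogens: 9.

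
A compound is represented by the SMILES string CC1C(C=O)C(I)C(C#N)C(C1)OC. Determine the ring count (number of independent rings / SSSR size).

1

In SMILES, each pair of matching ring-closure digits denotes one ring-closing bond; the number of such bonds equals the number of independent rings.
Ring-closure bonds here: 1.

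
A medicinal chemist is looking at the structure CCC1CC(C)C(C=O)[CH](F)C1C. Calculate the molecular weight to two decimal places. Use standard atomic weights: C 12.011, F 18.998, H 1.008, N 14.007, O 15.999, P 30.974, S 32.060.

186.27 g/mol

First, the molecular formula is C11H19FO (counting implicit H from valence).
  C: 11 × 12.011 = 132.121
  F: 1 × 18.998 = 18.998
  H: 19 × 1.008 = 19.152
  O: 1 × 15.999 = 15.999
Sum: 11×12.011 + 1×18.998 + 19×1.008 + 1×15.999 = 186.270 → 186.27 g/mol.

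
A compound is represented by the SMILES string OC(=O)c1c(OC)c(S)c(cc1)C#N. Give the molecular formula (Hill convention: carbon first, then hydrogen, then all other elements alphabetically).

C9H7NO3S

Walk through each heavy atom and fill implicit hydrogens from standard valence (C 4, N 3, O 2, S 2, halogen 1); for lowercase aromatic atoms, an aromatic c carries 1 H when it has two neighbours and 0 H with three, and aromatic n carries 0 H:
  atom 1: O, bond orders sum to 1 (valence 2) → 1 H
  atom 2: C, bond orders sum to 4 (valence 4) → 0 H
  atom 3: O, bond orders sum to 2 (valence 2) → 0 H
  atom 4: aromatic c, 3 neighbours → 0 H
  atom 5: aromatic c, 3 neighbours → 0 H
  atom 6: O, bond orders sum to 2 (valence 2) → 0 H
  atom 7: C, bond orders sum to 1 (valence 4) → 3 H
  atom 8: aromatic c, 3 neighbours → 0 H
  atom 9: S, bond orders sum to 1 (valence 2) → 1 H
  atom 10: aromatic c, 3 neighbours → 0 H
  atom 11: aromatic c, 2 neighbours → 1 H
  atom 12: aromatic c, 2 neighbours → 1 H
  atom 13: C, bond orders sum to 4 (valence 4) → 0 H
  atom 14: N, bond orders sum to 3 (valence 3) → 0 H
Totals → C:9, H:7, N:1, O:3, S:1.
In Hill order: C9H7NO3S.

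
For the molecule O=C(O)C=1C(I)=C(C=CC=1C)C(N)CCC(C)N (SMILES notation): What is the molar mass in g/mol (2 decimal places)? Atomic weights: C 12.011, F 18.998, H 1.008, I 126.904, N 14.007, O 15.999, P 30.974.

First, the molecular formula is C13H19IN2O2 (counting implicit H from valence).
  C: 13 × 12.011 = 156.143
  H: 19 × 1.008 = 19.152
  I: 1 × 126.904 = 126.904
  N: 2 × 14.007 = 28.014
  O: 2 × 15.999 = 31.998
Sum: 13×12.011 + 19×1.008 + 1×126.904 + 2×14.007 + 2×15.999 = 362.211 → 362.21 g/mol.

362.21 g/mol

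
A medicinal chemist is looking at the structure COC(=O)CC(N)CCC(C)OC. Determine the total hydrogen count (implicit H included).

Walk through each heavy atom and fill implicit hydrogens from standard valence (C 4, N 3, O 2, S 2, halogen 1):
  atom 1: C, bond orders sum to 1 (valence 4) → 3 H
  atom 2: O, bond orders sum to 2 (valence 2) → 0 H
  atom 3: C, bond orders sum to 4 (valence 4) → 0 H
  atom 4: O, bond orders sum to 2 (valence 2) → 0 H
  atom 5: C, bond orders sum to 2 (valence 4) → 2 H
  atom 6: C, bond orders sum to 3 (valence 4) → 1 H
  atom 7: N, bond orders sum to 1 (valence 3) → 2 H
  atom 8: C, bond orders sum to 2 (valence 4) → 2 H
  atom 9: C, bond orders sum to 2 (valence 4) → 2 H
  atom 10: C, bond orders sum to 3 (valence 4) → 1 H
  atom 11: C, bond orders sum to 1 (valence 4) → 3 H
  atom 12: O, bond orders sum to 2 (valence 2) → 0 H
  atom 13: C, bond orders sum to 1 (valence 4) → 3 H
Total hydrogens: 19.

19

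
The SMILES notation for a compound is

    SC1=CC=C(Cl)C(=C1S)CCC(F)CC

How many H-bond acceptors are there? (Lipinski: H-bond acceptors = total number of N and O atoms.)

N atoms: 0; O atoms: 0.
Lipinski HBA = 0 + 0 = 0.

0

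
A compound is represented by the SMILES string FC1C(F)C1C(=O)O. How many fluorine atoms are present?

Scan the SMILES for F atoms (remember two-letter symbols like Cl and Br are single atoms).
Fluorine count: 2.

2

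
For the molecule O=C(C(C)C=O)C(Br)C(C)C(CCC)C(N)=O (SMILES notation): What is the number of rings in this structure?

0

In SMILES, each pair of matching ring-closure digits denotes one ring-closing bond; the number of such bonds equals the number of independent rings.
Ring-closure bonds here: 0.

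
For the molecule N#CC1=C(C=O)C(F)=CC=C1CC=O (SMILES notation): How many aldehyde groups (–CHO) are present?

The aldehyde motif appears at heavy-atom positions 5, 13 in the SMILES.
Other groups present: 1 nitrile.
Aldehyde count: 2.

2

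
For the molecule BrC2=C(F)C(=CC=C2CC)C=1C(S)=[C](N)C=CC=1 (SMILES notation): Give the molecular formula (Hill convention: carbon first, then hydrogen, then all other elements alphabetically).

Walk through each heavy atom and fill implicit hydrogens from standard valence (C 4, N 3, O 2, S 2, halogen 1):
  atom 1: Br (halogen, monovalent) → 0 H
  atom 2: C, bond orders sum to 4 (valence 4) → 0 H
  atom 3: C, bond orders sum to 4 (valence 4) → 0 H
  atom 4: F (halogen, monovalent) → 0 H
  atom 5: C, bond orders sum to 4 (valence 4) → 0 H
  atom 6: C, bond orders sum to 3 (valence 4) → 1 H
  atom 7: C, bond orders sum to 3 (valence 4) → 1 H
  atom 8: C, bond orders sum to 4 (valence 4) → 0 H
  atom 9: C, bond orders sum to 2 (valence 4) → 2 H
  atom 10: C, bond orders sum to 1 (valence 4) → 3 H
  atom 11: C, bond orders sum to 4 (valence 4) → 0 H
  atom 12: C, bond orders sum to 4 (valence 4) → 0 H
  atom 13: S, bond orders sum to 1 (valence 2) → 1 H
  atom 14: C with explicit H count 0
  atom 15: N, bond orders sum to 1 (valence 3) → 2 H
  atom 16: C, bond orders sum to 3 (valence 4) → 1 H
  atom 17: C, bond orders sum to 3 (valence 4) → 1 H
  atom 18: C, bond orders sum to 3 (valence 4) → 1 H
Totals → C:14, H:13, Br:1, F:1, N:1, S:1.

C14H13BrFNS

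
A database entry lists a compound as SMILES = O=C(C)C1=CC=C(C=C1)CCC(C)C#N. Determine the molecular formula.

C13H15NO

Walk through each heavy atom and fill implicit hydrogens from standard valence (C 4, N 3, O 2, S 2, halogen 1):
  atom 1: O, bond orders sum to 2 (valence 2) → 0 H
  atom 2: C, bond orders sum to 4 (valence 4) → 0 H
  atom 3: C, bond orders sum to 1 (valence 4) → 3 H
  atom 4: C, bond orders sum to 4 (valence 4) → 0 H
  atom 5: C, bond orders sum to 3 (valence 4) → 1 H
  atom 6: C, bond orders sum to 3 (valence 4) → 1 H
  atom 7: C, bond orders sum to 4 (valence 4) → 0 H
  atom 8: C, bond orders sum to 3 (valence 4) → 1 H
  atom 9: C, bond orders sum to 3 (valence 4) → 1 H
  atom 10: C, bond orders sum to 2 (valence 4) → 2 H
  atom 11: C, bond orders sum to 2 (valence 4) → 2 H
  atom 12: C, bond orders sum to 3 (valence 4) → 1 H
  atom 13: C, bond orders sum to 1 (valence 4) → 3 H
  atom 14: C, bond orders sum to 4 (valence 4) → 0 H
  atom 15: N, bond orders sum to 3 (valence 3) → 0 H
Totals → C:13, H:15, N:1, O:1.
In Hill order: C13H15NO.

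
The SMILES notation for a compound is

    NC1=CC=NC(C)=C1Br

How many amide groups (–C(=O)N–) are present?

Scan the SMILES for the amide motif — none present.
Groups that are present: 1 primary amine.

0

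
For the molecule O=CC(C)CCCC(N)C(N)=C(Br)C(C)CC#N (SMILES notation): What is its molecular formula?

C13H22BrN3O

Walk through each heavy atom and fill implicit hydrogens from standard valence (C 4, N 3, O 2, S 2, halogen 1):
  atom 1: O, bond orders sum to 2 (valence 2) → 0 H
  atom 2: C, bond orders sum to 3 (valence 4) → 1 H
  atom 3: C, bond orders sum to 3 (valence 4) → 1 H
  atom 4: C, bond orders sum to 1 (valence 4) → 3 H
  atom 5: C, bond orders sum to 2 (valence 4) → 2 H
  atom 6: C, bond orders sum to 2 (valence 4) → 2 H
  atom 7: C, bond orders sum to 2 (valence 4) → 2 H
  atom 8: C, bond orders sum to 3 (valence 4) → 1 H
  atom 9: N, bond orders sum to 1 (valence 3) → 2 H
  atom 10: C, bond orders sum to 4 (valence 4) → 0 H
  atom 11: N, bond orders sum to 1 (valence 3) → 2 H
  atom 12: C, bond orders sum to 4 (valence 4) → 0 H
  atom 13: Br (halogen, monovalent) → 0 H
  atom 14: C, bond orders sum to 3 (valence 4) → 1 H
  atom 15: C, bond orders sum to 1 (valence 4) → 3 H
  atom 16: C, bond orders sum to 2 (valence 4) → 2 H
  atom 17: C, bond orders sum to 4 (valence 4) → 0 H
  atom 18: N, bond orders sum to 3 (valence 3) → 0 H
Totals → C:13, H:22, Br:1, N:3, O:1.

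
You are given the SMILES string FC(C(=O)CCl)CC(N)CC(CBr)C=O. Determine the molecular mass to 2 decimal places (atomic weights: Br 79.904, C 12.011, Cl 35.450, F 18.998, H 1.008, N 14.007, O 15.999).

302.57 g/mol

First, the molecular formula is C9H14BrClFNO2 (counting implicit H from valence).
  Br: 1 × 79.904 = 79.904
  C: 9 × 12.011 = 108.099
  Cl: 1 × 35.450 = 35.450
  F: 1 × 18.998 = 18.998
  H: 14 × 1.008 = 14.112
  N: 1 × 14.007 = 14.007
  O: 2 × 15.999 = 31.998
Sum: 1×79.904 + 9×12.011 + 1×35.450 + 1×18.998 + 14×1.008 + 1×14.007 + 2×15.999 = 302.568 → 302.57 g/mol.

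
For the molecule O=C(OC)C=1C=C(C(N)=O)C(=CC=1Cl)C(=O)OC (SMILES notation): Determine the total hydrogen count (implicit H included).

Walk through each heavy atom and fill implicit hydrogens from standard valence (C 4, N 3, O 2, S 2, halogen 1):
  atom 1: O, bond orders sum to 2 (valence 2) → 0 H
  atom 2: C, bond orders sum to 4 (valence 4) → 0 H
  atom 3: O, bond orders sum to 2 (valence 2) → 0 H
  atom 4: C, bond orders sum to 1 (valence 4) → 3 H
  atom 5: C, bond orders sum to 4 (valence 4) → 0 H
  atom 6: C, bond orders sum to 3 (valence 4) → 1 H
  atom 7: C, bond orders sum to 4 (valence 4) → 0 H
  atom 8: C, bond orders sum to 4 (valence 4) → 0 H
  atom 9: N, bond orders sum to 1 (valence 3) → 2 H
  atom 10: O, bond orders sum to 2 (valence 2) → 0 H
  atom 11: C, bond orders sum to 4 (valence 4) → 0 H
  atom 12: C, bond orders sum to 3 (valence 4) → 1 H
  atom 13: C, bond orders sum to 4 (valence 4) → 0 H
  atom 14: Cl (halogen, monovalent) → 0 H
  atom 15: C, bond orders sum to 4 (valence 4) → 0 H
  atom 16: O, bond orders sum to 2 (valence 2) → 0 H
  atom 17: O, bond orders sum to 2 (valence 2) → 0 H
  atom 18: C, bond orders sum to 1 (valence 4) → 3 H
Total hydrogens: 10.

10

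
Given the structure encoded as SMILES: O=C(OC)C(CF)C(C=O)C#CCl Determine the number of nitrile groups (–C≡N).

0

Scan the SMILES for the nitrile motif — none present.
Groups that are present: 1 aldehyde, 1 alkyne, 1 ester.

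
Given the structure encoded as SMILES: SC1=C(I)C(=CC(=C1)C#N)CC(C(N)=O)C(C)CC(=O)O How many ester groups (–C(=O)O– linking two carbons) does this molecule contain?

0

Scan the SMILES for the ester motif — none present.
Groups that are present: 1 amide, 1 carboxylic acid, 1 nitrile, 1 thiol.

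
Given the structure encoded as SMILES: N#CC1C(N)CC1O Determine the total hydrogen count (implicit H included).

8

Walk through each heavy atom and fill implicit hydrogens from standard valence (C 4, N 3, O 2, S 2, halogen 1):
  atom 1: N, bond orders sum to 3 (valence 3) → 0 H
  atom 2: C, bond orders sum to 4 (valence 4) → 0 H
  atom 3: C, bond orders sum to 3 (valence 4) → 1 H
  atom 4: C, bond orders sum to 3 (valence 4) → 1 H
  atom 5: N, bond orders sum to 1 (valence 3) → 2 H
  atom 6: C, bond orders sum to 2 (valence 4) → 2 H
  atom 7: C, bond orders sum to 3 (valence 4) → 1 H
  atom 8: O, bond orders sum to 1 (valence 2) → 1 H
Total hydrogens: 8.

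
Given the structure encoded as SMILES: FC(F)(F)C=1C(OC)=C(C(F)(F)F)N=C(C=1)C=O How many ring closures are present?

1

In SMILES, each pair of matching ring-closure digits denotes one ring-closing bond; the number of such bonds equals the number of independent rings.
Ring-closure bonds here: 1.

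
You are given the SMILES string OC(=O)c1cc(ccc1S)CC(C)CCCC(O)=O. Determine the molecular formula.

C14H18O4S

Walk through each heavy atom and fill implicit hydrogens from standard valence (C 4, N 3, O 2, S 2, halogen 1); for lowercase aromatic atoms, an aromatic c carries 1 H when it has two neighbours and 0 H with three, and aromatic n carries 0 H:
  atom 1: O, bond orders sum to 1 (valence 2) → 1 H
  atom 2: C, bond orders sum to 4 (valence 4) → 0 H
  atom 3: O, bond orders sum to 2 (valence 2) → 0 H
  atom 4: aromatic c, 3 neighbours → 0 H
  atom 5: aromatic c, 2 neighbours → 1 H
  atom 6: aromatic c, 3 neighbours → 0 H
  atom 7: aromatic c, 2 neighbours → 1 H
  atom 8: aromatic c, 2 neighbours → 1 H
  atom 9: aromatic c, 3 neighbours → 0 H
  atom 10: S, bond orders sum to 1 (valence 2) → 1 H
  atom 11: C, bond orders sum to 2 (valence 4) → 2 H
  atom 12: C, bond orders sum to 3 (valence 4) → 1 H
  atom 13: C, bond orders sum to 1 (valence 4) → 3 H
  atom 14: C, bond orders sum to 2 (valence 4) → 2 H
  atom 15: C, bond orders sum to 2 (valence 4) → 2 H
  atom 16: C, bond orders sum to 2 (valence 4) → 2 H
  atom 17: C, bond orders sum to 4 (valence 4) → 0 H
  atom 18: O, bond orders sum to 1 (valence 2) → 1 H
  atom 19: O, bond orders sum to 2 (valence 2) → 0 H
Totals → C:14, H:18, O:4, S:1.
In Hill order: C14H18O4S.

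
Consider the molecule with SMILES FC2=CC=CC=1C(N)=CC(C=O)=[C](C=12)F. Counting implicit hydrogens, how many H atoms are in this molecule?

7

Walk through each heavy atom and fill implicit hydrogens from standard valence (C 4, N 3, O 2, S 2, halogen 1):
  atom 1: F (halogen, monovalent) → 0 H
  atom 2: C, bond orders sum to 4 (valence 4) → 0 H
  atom 3: C, bond orders sum to 3 (valence 4) → 1 H
  atom 4: C, bond orders sum to 3 (valence 4) → 1 H
  atom 5: C, bond orders sum to 3 (valence 4) → 1 H
  atom 6: C, bond orders sum to 4 (valence 4) → 0 H
  atom 7: C, bond orders sum to 4 (valence 4) → 0 H
  atom 8: N, bond orders sum to 1 (valence 3) → 2 H
  atom 9: C, bond orders sum to 3 (valence 4) → 1 H
  atom 10: C, bond orders sum to 4 (valence 4) → 0 H
  atom 11: C, bond orders sum to 3 (valence 4) → 1 H
  atom 12: O, bond orders sum to 2 (valence 2) → 0 H
  atom 13: C with explicit H count 0
  atom 14: C, bond orders sum to 4 (valence 4) → 0 H
  atom 15: F (halogen, monovalent) → 0 H
Total hydrogens: 7.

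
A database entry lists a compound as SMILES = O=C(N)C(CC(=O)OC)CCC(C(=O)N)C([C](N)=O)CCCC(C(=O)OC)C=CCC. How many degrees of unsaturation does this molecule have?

Degree of unsaturation = (number of rings) + (number of π bonds).
Ring closures in the SMILES: 0.
π bonds: 6 double bonds (each 1 DoU) → 6 DoU from unsaturation.
Total DoU = 0 + 6 = 6.

6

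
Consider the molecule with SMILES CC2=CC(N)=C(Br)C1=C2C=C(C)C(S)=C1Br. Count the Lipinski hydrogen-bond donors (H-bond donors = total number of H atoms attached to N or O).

2

Donors: find every N or O and count the H atoms it carries.
  atom 5 (N): bond orders sum to 1 → 2 H
Lipinski HBD = 2.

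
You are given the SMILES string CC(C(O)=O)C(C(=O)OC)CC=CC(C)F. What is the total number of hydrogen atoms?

Walk through each heavy atom and fill implicit hydrogens from standard valence (C 4, N 3, O 2, S 2, halogen 1):
  atom 1: C, bond orders sum to 1 (valence 4) → 3 H
  atom 2: C, bond orders sum to 3 (valence 4) → 1 H
  atom 3: C, bond orders sum to 4 (valence 4) → 0 H
  atom 4: O, bond orders sum to 1 (valence 2) → 1 H
  atom 5: O, bond orders sum to 2 (valence 2) → 0 H
  atom 6: C, bond orders sum to 3 (valence 4) → 1 H
  atom 7: C, bond orders sum to 4 (valence 4) → 0 H
  atom 8: O, bond orders sum to 2 (valence 2) → 0 H
  atom 9: O, bond orders sum to 2 (valence 2) → 0 H
  atom 10: C, bond orders sum to 1 (valence 4) → 3 H
  atom 11: C, bond orders sum to 2 (valence 4) → 2 H
  atom 12: C, bond orders sum to 3 (valence 4) → 1 H
  atom 13: C, bond orders sum to 3 (valence 4) → 1 H
  atom 14: C, bond orders sum to 3 (valence 4) → 1 H
  atom 15: C, bond orders sum to 1 (valence 4) → 3 H
  atom 16: F (halogen, monovalent) → 0 H
Total hydrogens: 17.

17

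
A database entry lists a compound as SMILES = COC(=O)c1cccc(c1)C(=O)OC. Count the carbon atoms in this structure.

Count every carbon token in the SMILES (each C, including those in ring-closure positions and inside branches).
Carbon count: 10.

10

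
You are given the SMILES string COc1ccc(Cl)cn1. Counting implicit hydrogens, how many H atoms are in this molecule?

Walk through each heavy atom and fill implicit hydrogens from standard valence (C 4, N 3, O 2, S 2, halogen 1); for lowercase aromatic atoms, an aromatic c carries 1 H when it has two neighbours and 0 H with three, and aromatic n carries 0 H:
  atom 1: C, bond orders sum to 1 (valence 4) → 3 H
  atom 2: O, bond orders sum to 2 (valence 2) → 0 H
  atom 3: aromatic c, 3 neighbours → 0 H
  atom 4: aromatic c, 2 neighbours → 1 H
  atom 5: aromatic c, 2 neighbours → 1 H
  atom 6: aromatic c, 3 neighbours → 0 H
  atom 7: Cl (halogen, monovalent) → 0 H
  atom 8: aromatic c, 2 neighbours → 1 H
  atom 9: aromatic n, 2 neighbours → 0 H
Total hydrogens: 6.

6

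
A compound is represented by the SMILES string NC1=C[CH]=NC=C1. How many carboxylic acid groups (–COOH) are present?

0

Scan the SMILES for the carboxylic acid motif — none present.
Groups that are present: 1 primary amine.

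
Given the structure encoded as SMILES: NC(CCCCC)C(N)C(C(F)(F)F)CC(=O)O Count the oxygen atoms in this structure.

2

Scan the SMILES for O atoms (remember two-letter symbols like Cl and Br are single atoms).
Oxygen count: 2.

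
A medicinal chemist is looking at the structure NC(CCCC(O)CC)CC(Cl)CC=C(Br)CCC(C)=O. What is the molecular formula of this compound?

Walk through each heavy atom and fill implicit hydrogens from standard valence (C 4, N 3, O 2, S 2, halogen 1):
  atom 1: N, bond orders sum to 1 (valence 3) → 2 H
  atom 2: C, bond orders sum to 3 (valence 4) → 1 H
  atom 3: C, bond orders sum to 2 (valence 4) → 2 H
  atom 4: C, bond orders sum to 2 (valence 4) → 2 H
  atom 5: C, bond orders sum to 2 (valence 4) → 2 H
  atom 6: C, bond orders sum to 3 (valence 4) → 1 H
  atom 7: O, bond orders sum to 1 (valence 2) → 1 H
  atom 8: C, bond orders sum to 2 (valence 4) → 2 H
  atom 9: C, bond orders sum to 1 (valence 4) → 3 H
  atom 10: C, bond orders sum to 2 (valence 4) → 2 H
  atom 11: C, bond orders sum to 3 (valence 4) → 1 H
  atom 12: Cl (halogen, monovalent) → 0 H
  atom 13: C, bond orders sum to 2 (valence 4) → 2 H
  atom 14: C, bond orders sum to 3 (valence 4) → 1 H
  atom 15: C, bond orders sum to 4 (valence 4) → 0 H
  atom 16: Br (halogen, monovalent) → 0 H
  atom 17: C, bond orders sum to 2 (valence 4) → 2 H
  atom 18: C, bond orders sum to 2 (valence 4) → 2 H
  atom 19: C, bond orders sum to 4 (valence 4) → 0 H
  atom 20: C, bond orders sum to 1 (valence 4) → 3 H
  atom 21: O, bond orders sum to 2 (valence 2) → 0 H
Totals → C:16, H:29, Br:1, Cl:1, N:1, O:2.
In Hill order: C16H29BrClNO2.

C16H29BrClNO2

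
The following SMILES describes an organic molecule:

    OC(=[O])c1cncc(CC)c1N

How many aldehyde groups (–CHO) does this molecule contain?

Scan the SMILES for the aldehyde motif — none present.
Groups that are present: 1 carboxylic acid, 1 primary amine.

0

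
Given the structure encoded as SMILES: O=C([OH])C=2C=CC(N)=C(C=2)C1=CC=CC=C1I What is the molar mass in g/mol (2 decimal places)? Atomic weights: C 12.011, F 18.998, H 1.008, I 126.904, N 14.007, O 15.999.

First, the molecular formula is C13H10INO2 (counting implicit H from valence).
  C: 13 × 12.011 = 156.143
  H: 10 × 1.008 = 10.080
  I: 1 × 126.904 = 126.904
  N: 1 × 14.007 = 14.007
  O: 2 × 15.999 = 31.998
Sum: 13×12.011 + 10×1.008 + 1×126.904 + 1×14.007 + 2×15.999 = 339.132 → 339.13 g/mol.

339.13 g/mol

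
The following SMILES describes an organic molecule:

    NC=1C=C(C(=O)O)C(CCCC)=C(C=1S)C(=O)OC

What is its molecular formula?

C13H17NO4S

Walk through each heavy atom and fill implicit hydrogens from standard valence (C 4, N 3, O 2, S 2, halogen 1):
  atom 1: N, bond orders sum to 1 (valence 3) → 2 H
  atom 2: C, bond orders sum to 4 (valence 4) → 0 H
  atom 3: C, bond orders sum to 3 (valence 4) → 1 H
  atom 4: C, bond orders sum to 4 (valence 4) → 0 H
  atom 5: C, bond orders sum to 4 (valence 4) → 0 H
  atom 6: O, bond orders sum to 2 (valence 2) → 0 H
  atom 7: O, bond orders sum to 1 (valence 2) → 1 H
  atom 8: C, bond orders sum to 4 (valence 4) → 0 H
  atom 9: C, bond orders sum to 2 (valence 4) → 2 H
  atom 10: C, bond orders sum to 2 (valence 4) → 2 H
  atom 11: C, bond orders sum to 2 (valence 4) → 2 H
  atom 12: C, bond orders sum to 1 (valence 4) → 3 H
  atom 13: C, bond orders sum to 4 (valence 4) → 0 H
  atom 14: C, bond orders sum to 4 (valence 4) → 0 H
  atom 15: S, bond orders sum to 1 (valence 2) → 1 H
  atom 16: C, bond orders sum to 4 (valence 4) → 0 H
  atom 17: O, bond orders sum to 2 (valence 2) → 0 H
  atom 18: O, bond orders sum to 2 (valence 2) → 0 H
  atom 19: C, bond orders sum to 1 (valence 4) → 3 H
Totals → C:13, H:17, N:1, O:4, S:1.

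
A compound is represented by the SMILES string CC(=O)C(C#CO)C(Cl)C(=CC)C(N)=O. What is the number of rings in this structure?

0

In SMILES, each pair of matching ring-closure digits denotes one ring-closing bond; the number of such bonds equals the number of independent rings.
Ring-closure bonds here: 0.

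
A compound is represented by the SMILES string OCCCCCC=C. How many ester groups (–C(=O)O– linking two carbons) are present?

0

Scan the SMILES for the ester motif — none present.
Groups that are present: 1 alkene, 1 hydroxyl.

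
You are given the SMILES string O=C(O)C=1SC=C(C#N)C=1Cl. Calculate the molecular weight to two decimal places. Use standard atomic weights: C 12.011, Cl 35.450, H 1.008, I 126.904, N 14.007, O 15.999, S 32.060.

187.60 g/mol

First, the molecular formula is C6H2ClNO2S (counting implicit H from valence).
  C: 6 × 12.011 = 72.066
  Cl: 1 × 35.450 = 35.450
  H: 2 × 1.008 = 2.016
  N: 1 × 14.007 = 14.007
  O: 2 × 15.999 = 31.998
  S: 1 × 32.060 = 32.060
Sum: 6×12.011 + 1×35.450 + 2×1.008 + 1×14.007 + 2×15.999 + 1×32.060 = 187.597 → 187.60 g/mol.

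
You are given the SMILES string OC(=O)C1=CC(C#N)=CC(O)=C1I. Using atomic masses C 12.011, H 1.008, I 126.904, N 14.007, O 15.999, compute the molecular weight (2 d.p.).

289.03 g/mol

First, the molecular formula is C8H4INO3 (counting implicit H from valence).
  C: 8 × 12.011 = 96.088
  H: 4 × 1.008 = 4.032
  I: 1 × 126.904 = 126.904
  N: 1 × 14.007 = 14.007
  O: 3 × 15.999 = 47.997
Sum: 8×12.011 + 4×1.008 + 1×126.904 + 1×14.007 + 3×15.999 = 289.028 → 289.03 g/mol.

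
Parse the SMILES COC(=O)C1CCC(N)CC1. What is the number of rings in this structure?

In SMILES, each pair of matching ring-closure digits denotes one ring-closing bond; the number of such bonds equals the number of independent rings.
Ring-closure bonds here: 1.

1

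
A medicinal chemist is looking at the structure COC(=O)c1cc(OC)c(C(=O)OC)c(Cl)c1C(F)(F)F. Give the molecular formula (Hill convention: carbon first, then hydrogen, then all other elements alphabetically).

C12H10ClF3O5

Walk through each heavy atom and fill implicit hydrogens from standard valence (C 4, N 3, O 2, S 2, halogen 1); for lowercase aromatic atoms, an aromatic c carries 1 H when it has two neighbours and 0 H with three, and aromatic n carries 0 H:
  atom 1: C, bond orders sum to 1 (valence 4) → 3 H
  atom 2: O, bond orders sum to 2 (valence 2) → 0 H
  atom 3: C, bond orders sum to 4 (valence 4) → 0 H
  atom 4: O, bond orders sum to 2 (valence 2) → 0 H
  atom 5: aromatic c, 3 neighbours → 0 H
  atom 6: aromatic c, 2 neighbours → 1 H
  atom 7: aromatic c, 3 neighbours → 0 H
  atom 8: O, bond orders sum to 2 (valence 2) → 0 H
  atom 9: C, bond orders sum to 1 (valence 4) → 3 H
  atom 10: aromatic c, 3 neighbours → 0 H
  atom 11: C, bond orders sum to 4 (valence 4) → 0 H
  atom 12: O, bond orders sum to 2 (valence 2) → 0 H
  atom 13: O, bond orders sum to 2 (valence 2) → 0 H
  atom 14: C, bond orders sum to 1 (valence 4) → 3 H
  atom 15: aromatic c, 3 neighbours → 0 H
  atom 16: Cl (halogen, monovalent) → 0 H
  atom 17: aromatic c, 3 neighbours → 0 H
  atom 18: C, bond orders sum to 4 (valence 4) → 0 H
  atom 19: F (halogen, monovalent) → 0 H
  atom 20: F (halogen, monovalent) → 0 H
  atom 21: F (halogen, monovalent) → 0 H
Totals → C:12, H:10, Cl:1, F:3, O:5.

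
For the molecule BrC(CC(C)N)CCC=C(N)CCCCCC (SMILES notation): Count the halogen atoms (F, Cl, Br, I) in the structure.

1

Halogen atoms appear at heavy-atom position 1 (1×Br).
Other groups present: 1 alkene, 2 primary amine.
Halogen count: 1.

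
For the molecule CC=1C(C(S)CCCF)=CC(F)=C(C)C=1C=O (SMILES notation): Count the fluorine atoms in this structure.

2

Scan the SMILES for F atoms (remember two-letter symbols like Cl and Br are single atoms).
Fluorine count: 2.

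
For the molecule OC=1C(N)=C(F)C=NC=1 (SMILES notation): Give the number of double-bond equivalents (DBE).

Degree of unsaturation = (number of rings) + (number of π bonds).
Ring closures in the SMILES: 1.
π bonds: 3 double bonds (each 1 DoU) → 3 DoU from unsaturation.
Total DoU = 1 + 3 = 4.

4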